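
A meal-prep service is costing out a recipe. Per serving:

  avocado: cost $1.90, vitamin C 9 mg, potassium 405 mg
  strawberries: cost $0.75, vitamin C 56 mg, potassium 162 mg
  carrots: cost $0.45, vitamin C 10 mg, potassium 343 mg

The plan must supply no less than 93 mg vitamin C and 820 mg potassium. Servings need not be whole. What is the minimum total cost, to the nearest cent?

avocado only: max(93/9, 820/405) = 10.33 servings → $19.63.
strawberries only: max(93/56, 820/162) = 5.062 servings → $3.80.
carrots only: max(93/10, 820/343) = 9.3 servings → $4.18.
avocado + strawberries with both tight: 1.454 servings and 1.427 servings → $3.83.
avocado + carrots with both targets exact would need a negative amount; discard.
strawberries + carrots with both tight: 1.347 servings and 1.754 servings → $1.80.
Cheapest feasible corner: $1.80.

$1.80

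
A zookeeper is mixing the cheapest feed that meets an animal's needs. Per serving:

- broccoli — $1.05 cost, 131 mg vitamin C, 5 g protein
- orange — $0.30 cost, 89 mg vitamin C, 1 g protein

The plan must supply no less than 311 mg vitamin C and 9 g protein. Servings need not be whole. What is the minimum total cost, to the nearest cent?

$2.00

broccoli only: max(311/131, 9/5) = 2.374 servings → $2.49.
orange only: max(311/89, 9/1) = 9 servings → $2.70.
broccoli + orange with both tight: 1.561 servings and 1.197 servings → $2.00.
So the least-cost plan costs $2.00.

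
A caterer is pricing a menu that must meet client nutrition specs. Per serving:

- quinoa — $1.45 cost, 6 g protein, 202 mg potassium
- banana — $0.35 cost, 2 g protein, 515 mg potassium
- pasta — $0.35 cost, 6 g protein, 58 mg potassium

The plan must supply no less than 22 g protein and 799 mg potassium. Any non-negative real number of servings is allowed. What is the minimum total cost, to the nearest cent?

$1.56

Compare the cost at each extreme point of the feasible region.
quinoa only: max(22/6, 799/202) = 3.955 servings → $5.74.
banana only: max(22/2, 799/515) = 11 servings → $3.85.
pasta only: max(22/6, 799/58) = 13.78 servings → $4.82.
quinoa + banana with both tight: 3.623 servings and 0.1303 servings → $5.30.
quinoa + pasta with both targets exact would need a negative amount; discard.
banana + pasta with both tight: 1.183 servings and 3.272 servings → $1.56.
Cheapest feasible corner: $1.56.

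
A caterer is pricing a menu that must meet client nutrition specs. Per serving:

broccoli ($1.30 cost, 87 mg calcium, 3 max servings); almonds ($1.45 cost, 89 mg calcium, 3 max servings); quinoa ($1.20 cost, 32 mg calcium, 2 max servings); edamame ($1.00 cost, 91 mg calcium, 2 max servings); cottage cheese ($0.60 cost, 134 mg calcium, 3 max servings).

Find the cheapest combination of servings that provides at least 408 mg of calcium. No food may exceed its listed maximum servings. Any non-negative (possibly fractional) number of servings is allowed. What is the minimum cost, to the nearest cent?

$1.87

Cost per mg of calcium: cottage cheese $0.0045, edamame $0.0110, broccoli $0.0149, almonds $0.0163, quinoa $0.0375.
Take 3 servings of cottage cheese: +402.0 mg calcium for $1.80 (total $1.80, still need 6.0 mg).
Take 0.06593 servings of edamame: +6.0 mg calcium for $0.07 (total $1.87, still need 0.0 mg).
Filling from the cheapest source first is optimal under one linear minimum: $1.87.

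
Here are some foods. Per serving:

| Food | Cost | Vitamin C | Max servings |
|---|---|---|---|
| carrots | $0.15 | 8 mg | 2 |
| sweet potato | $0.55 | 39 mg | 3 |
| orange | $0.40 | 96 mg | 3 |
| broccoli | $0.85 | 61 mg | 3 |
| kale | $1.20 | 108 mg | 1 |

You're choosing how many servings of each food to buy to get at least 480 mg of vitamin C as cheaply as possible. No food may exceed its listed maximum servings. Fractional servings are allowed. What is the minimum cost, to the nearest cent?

$3.57

Cost per mg of vitamin C: orange $0.0042, kale $0.0111, broccoli $0.0139, sweet potato $0.0141, carrots $0.0187.
Take 3 servings of orange: +288.0 mg vitamin C for $1.20 (total $1.20, still need 192.0 mg).
Take 1 serving of kale: +108.0 mg vitamin C for $1.20 (total $2.40, still need 84.0 mg).
Take 1.377 servings of broccoli: +84.0 mg vitamin C for $1.17 (total $3.57, still need 0.0 mg).
Filling from the cheapest source first is optimal under one linear minimum: $3.57.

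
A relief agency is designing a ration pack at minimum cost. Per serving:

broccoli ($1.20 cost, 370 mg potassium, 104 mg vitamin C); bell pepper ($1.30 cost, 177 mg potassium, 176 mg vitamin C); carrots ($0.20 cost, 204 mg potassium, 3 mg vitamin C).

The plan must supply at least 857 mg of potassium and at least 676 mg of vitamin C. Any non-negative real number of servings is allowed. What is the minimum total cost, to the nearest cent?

Minimising a linear cost over {potassium ≥ 857, vitamin C ≥ 676, servings ≥ 0} — the optimum is at a vertex, using one or two foods.
broccoli only: max(857/370, 676/104) = 6.5 servings → $7.80.
bell pepper only: max(857/177, 676/176) = 4.842 servings → $6.29.
carrots only: max(857/204, 676/3) = 225.3 servings → $45.07.
broccoli + bell pepper with both tight: 0.6675 servings and 3.446 servings → $5.28.
broccoli + carrots: the both-tight solution has a negative serving — not a feasible corner.
bell pepper + carrots with both tight: 3.826 servings and 0.8815 servings → $5.15.
Cheapest feasible corner: $5.15.

$5.15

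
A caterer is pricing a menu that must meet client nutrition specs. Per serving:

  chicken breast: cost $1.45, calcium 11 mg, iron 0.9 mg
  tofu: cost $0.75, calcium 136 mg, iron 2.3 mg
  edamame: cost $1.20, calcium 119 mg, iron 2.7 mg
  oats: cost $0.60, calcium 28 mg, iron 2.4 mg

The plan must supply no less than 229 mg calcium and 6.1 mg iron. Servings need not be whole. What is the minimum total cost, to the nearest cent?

$1.78

Minimising a linear cost over {calcium ≥ 229, iron ≥ 6.1, servings ≥ 0} — the optimum is at a vertex, using one or two foods.
chicken breast only: max(229/11, 6.1/0.9) = 20.82 servings → $30.19.
tofu only: max(229/136, 6.1/2.3) = 2.652 servings → $1.99.
edamame only: max(229/119, 6.1/2.7) = 2.259 servings → $2.71.
oats only: max(229/28, 6.1/2.4) = 8.179 servings → $4.91.
chicken breast + tofu with both tight: 3.119 servings and 1.432 servings → $5.60.
chicken breast + edamame with both tight: 1.39 servings and 1.796 servings → $4.17.
chicken breast + oats with both targets exact would need a negative amount; discard.
tofu + edamame with both targets exact would need a negative amount; discard.
tofu + oats with both tight: 1.446 servings and 1.156 servings → $1.78.
edamame + oats with both tight: 1.804 servings and 0.5124 servings → $2.47.
The minimum over all feasible corners is $1.78.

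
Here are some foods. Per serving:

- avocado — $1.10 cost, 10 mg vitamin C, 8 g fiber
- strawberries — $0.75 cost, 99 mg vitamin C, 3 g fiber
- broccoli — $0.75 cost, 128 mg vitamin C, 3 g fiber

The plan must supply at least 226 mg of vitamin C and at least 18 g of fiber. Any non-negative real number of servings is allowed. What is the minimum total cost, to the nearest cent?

$3.03

This is a tiny linear program; its minimum lies at a vertex of the feasible set. List the vertices and price them.
avocado only: max(226/10, 18/8) = 22.6 servings → $24.86.
strawberries only: max(226/99, 18/3) = 6 servings → $4.50.
broccoli only: max(226/128, 18/3) = 6 servings → $4.50.
avocado + strawberries with both tight: 1.449 servings and 2.136 servings → $3.20.
avocado + broccoli with both tight: 1.636 servings and 1.638 servings → $3.03.
strawberries + broccoli with both targets exact would need a negative amount; discard.
Cheapest feasible corner: $3.03.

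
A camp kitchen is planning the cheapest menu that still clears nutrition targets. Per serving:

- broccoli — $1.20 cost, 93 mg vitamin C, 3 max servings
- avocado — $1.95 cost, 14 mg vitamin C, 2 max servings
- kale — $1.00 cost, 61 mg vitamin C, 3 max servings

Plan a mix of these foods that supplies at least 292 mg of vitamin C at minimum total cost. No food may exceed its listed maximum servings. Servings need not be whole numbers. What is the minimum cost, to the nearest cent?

$3.81

Cost per mg of vitamin C: broccoli $0.0129, kale $0.0164, avocado $0.1393.
Take 3 servings of broccoli: +279.0 mg vitamin C for $3.60 (total $3.60, still need 13.0 mg).
Take 0.2131 servings of kale: +13.0 mg vitamin C for $0.21 (total $3.81, still need 0.0 mg).
Greedy by cheapest-per-mg is optimal for a single linear constraint, so the minimum cost is $3.81.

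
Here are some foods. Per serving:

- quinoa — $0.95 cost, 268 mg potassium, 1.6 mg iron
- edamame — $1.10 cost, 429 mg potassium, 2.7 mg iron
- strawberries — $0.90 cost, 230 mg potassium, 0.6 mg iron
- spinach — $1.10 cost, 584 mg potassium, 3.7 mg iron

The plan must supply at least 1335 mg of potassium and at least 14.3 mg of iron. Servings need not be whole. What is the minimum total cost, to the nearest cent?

At the optimum either one food covers both requirements or two foods hit both targets exactly; no other combination can be cheaper.
quinoa only: max(1335/268, 14.3/1.6) = 8.938 servings → $8.49.
edamame only: max(1335/429, 14.3/2.7) = 5.296 servings → $5.83.
strawberries only: max(1335/230, 14.3/0.6) = 23.83 servings → $21.45.
spinach only: max(1335/584, 14.3/3.7) = 3.865 servings → $4.25.
quinoa + edamame with both targets exact would need a negative amount; discard.
quinoa + strawberries with both targets exact would need a negative amount; discard.
quinoa + spinach: intersection lies outside the first quadrant.
edamame + strawberries with both targets exact would need a negative amount; discard.
edamame + spinach with both targets exact would need a negative amount; discard.
strawberries + spinach with both targets exact would need a negative amount; discard.
So the least-cost plan costs $4.25.

$4.25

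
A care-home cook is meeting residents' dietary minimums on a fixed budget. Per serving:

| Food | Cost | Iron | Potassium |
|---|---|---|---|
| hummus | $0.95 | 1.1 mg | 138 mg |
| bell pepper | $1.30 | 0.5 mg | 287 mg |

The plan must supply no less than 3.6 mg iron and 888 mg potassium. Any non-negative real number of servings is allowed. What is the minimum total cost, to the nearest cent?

$4.80

A basic optimal solution has at most two foods positive. Try each food alone and each pair with both targets met exactly.
hummus only: max(3.6/1.1, 888/138) = 6.435 servings → $6.11.
bell pepper only: max(3.6/0.5, 888/287) = 7.2 servings → $9.36.
hummus + bell pepper with both tight: 2.388 servings and 1.946 servings → $4.80.
Cheapest feasible corner: $4.80.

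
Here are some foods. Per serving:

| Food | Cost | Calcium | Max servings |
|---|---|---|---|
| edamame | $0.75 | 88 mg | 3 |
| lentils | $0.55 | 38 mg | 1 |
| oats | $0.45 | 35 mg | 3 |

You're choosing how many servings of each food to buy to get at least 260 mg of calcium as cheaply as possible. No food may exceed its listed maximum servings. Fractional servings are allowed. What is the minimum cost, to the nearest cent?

Cost per mg of calcium: edamame $0.0085, oats $0.0129, lentils $0.0145.
Take 2.955 servings of edamame: +260.0 mg calcium for $2.22 (total $2.22, still need 0.0 mg).
Greedy by cheapest-per-mg is optimal for a single linear constraint, so the minimum cost is $2.22.

$2.22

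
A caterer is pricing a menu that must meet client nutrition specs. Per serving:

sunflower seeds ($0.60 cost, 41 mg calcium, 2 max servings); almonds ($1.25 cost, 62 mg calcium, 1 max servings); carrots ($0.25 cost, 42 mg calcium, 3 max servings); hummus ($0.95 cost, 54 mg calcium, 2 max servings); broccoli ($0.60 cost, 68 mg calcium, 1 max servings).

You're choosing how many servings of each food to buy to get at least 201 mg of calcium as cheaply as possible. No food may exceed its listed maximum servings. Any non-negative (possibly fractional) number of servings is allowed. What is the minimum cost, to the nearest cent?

Cost per mg of calcium: carrots $0.0060, broccoli $0.0088, sunflower seeds $0.0146, hummus $0.0176, almonds $0.0202.
Take 3 servings of carrots: +126.0 mg calcium for $0.75 (total $0.75, still need 75.0 mg).
Take 1 serving of broccoli: +68.0 mg calcium for $0.60 (total $1.35, still need 7.0 mg).
Take 0.1707 servings of sunflower seeds: +7.0 mg calcium for $0.10 (total $1.45, still need 0.0 mg).
Greedy by cheapest-per-mg is optimal for a single linear constraint, so the minimum cost is $1.45.

$1.45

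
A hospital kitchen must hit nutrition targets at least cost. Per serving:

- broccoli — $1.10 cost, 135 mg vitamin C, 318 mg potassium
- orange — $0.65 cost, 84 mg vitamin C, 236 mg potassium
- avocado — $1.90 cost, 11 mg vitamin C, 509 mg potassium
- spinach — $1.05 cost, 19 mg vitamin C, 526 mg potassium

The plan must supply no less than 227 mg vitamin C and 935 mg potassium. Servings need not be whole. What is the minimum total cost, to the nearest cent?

With two linear requirements the optimum uses one or two foods; enumerate the corners.
broccoli only: max(227/135, 935/318) = 2.94 servings → $3.23.
orange only: max(227/84, 935/236) = 3.962 servings → $2.58.
avocado only: max(227/11, 935/509) = 20.64 servings → $39.21.
spinach only: max(227/19, 935/526) = 11.95 servings → $12.54.
broccoli + orange: the both-tight solution has a negative serving — not a feasible corner.
broccoli + avocado with both tight: 1.614 servings and 0.8286 servings → $3.35.
broccoli + spinach with both tight: 1.564 servings and 0.8318 servings → $2.59.
orange + avocado with both tight: 2.621 servings and 0.6217 servings → $2.88.
orange + spinach with both tight: 2.56 servings and 0.6289 servings → $2.32.
avocado + spinach: the both-tight solution has a negative serving — not a feasible corner.
The minimum over all feasible corners is $2.32.

$2.32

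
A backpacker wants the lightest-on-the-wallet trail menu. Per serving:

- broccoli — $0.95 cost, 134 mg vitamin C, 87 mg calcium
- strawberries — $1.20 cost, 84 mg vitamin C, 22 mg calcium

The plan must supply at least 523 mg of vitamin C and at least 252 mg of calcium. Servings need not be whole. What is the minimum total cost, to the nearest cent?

Two binding constraints pin down two serving amounts, so the optimal mix uses at most two foods. The candidates are each food alone (scaled to the tighter of vitamin C/calcium) and each pair with both constraints tight.
broccoli only: max(523/134, 252/87) = 3.903 servings → $3.71.
strawberries only: max(523/84, 252/22) = 11.45 servings → $13.75.
broccoli + strawberries with both tight: 2.216 servings and 2.691 servings → $5.33.
So the least-cost plan costs $3.71.

$3.71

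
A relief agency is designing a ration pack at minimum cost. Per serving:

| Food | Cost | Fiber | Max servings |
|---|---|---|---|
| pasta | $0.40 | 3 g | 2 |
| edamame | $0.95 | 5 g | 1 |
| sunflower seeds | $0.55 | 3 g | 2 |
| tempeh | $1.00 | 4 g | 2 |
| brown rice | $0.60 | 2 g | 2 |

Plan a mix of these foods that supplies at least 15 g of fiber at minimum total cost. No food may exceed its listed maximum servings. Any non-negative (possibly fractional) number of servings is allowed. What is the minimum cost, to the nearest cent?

Cost per g of fiber: pasta $0.1333, sunflower seeds $0.1833, edamame $0.1900, tempeh $0.2500, brown rice $0.3000.
Take 2 servings of pasta: +6.0 g fiber for $0.80 (total $0.80, still need 9.0 g).
Take 2 servings of sunflower seeds: +6.0 g fiber for $1.10 (total $1.90, still need 3.0 g).
Take 0.6 servings of edamame: +3.0 g fiber for $0.57 (total $2.47, still need 0.0 g).
Filling from the cheapest source first is optimal under one linear minimum: $2.47.

$2.47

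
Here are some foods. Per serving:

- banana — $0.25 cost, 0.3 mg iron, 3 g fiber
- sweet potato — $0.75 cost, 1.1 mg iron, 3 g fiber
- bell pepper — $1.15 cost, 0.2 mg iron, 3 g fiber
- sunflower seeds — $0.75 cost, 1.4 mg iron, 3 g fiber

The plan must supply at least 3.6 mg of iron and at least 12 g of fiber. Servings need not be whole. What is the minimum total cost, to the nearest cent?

banana only: max(3.6/0.3, 12/3) = 12 servings → $3.00.
sweet potato only: max(3.6/1.1, 12/3) = 4 servings → $3.00.
bell pepper only: max(3.6/0.2, 12/3) = 18 servings → $20.70.
sunflower seeds only: max(3.6/1.4, 12/3) = 4 servings → $3.00.
banana + sweet potato with both tight: 1 serving and 3 servings → $2.50.
banana + bell pepper with both targets exact would need a negative amount; discard.
banana + sunflower seeds with both tight: 1.818 servings and 2.182 servings → $2.09.
sweet potato + bell pepper with both tight: 3.111 servings and 0.8889 servings → $3.36.
sweet potato + sunflower seeds: intersection lies outside the first quadrant.
bell pepper + sunflower seeds with both tight: 1.667 servings and 2.333 servings → $3.67.
Cheapest feasible corner: $2.09.

$2.09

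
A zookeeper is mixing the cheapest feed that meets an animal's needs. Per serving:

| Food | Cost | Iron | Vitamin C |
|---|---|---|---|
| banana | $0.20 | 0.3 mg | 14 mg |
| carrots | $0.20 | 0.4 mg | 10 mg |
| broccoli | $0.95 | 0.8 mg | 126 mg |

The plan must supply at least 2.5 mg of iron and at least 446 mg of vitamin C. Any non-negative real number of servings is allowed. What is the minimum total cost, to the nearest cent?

$3.36

banana only: max(2.5/0.3, 446/14) = 31.86 servings → $6.37.
carrots only: max(2.5/0.4, 446/10) = 44.6 servings → $8.92.
broccoli only: max(2.5/0.8, 446/126) = 3.54 servings → $3.36.
banana + carrots: intersection lies outside the first quadrant.
banana + broccoli with both targets exact would need a negative amount; discard.
carrots + broccoli with both targets exact would need a negative amount; discard.
The minimum over all feasible corners is $3.36.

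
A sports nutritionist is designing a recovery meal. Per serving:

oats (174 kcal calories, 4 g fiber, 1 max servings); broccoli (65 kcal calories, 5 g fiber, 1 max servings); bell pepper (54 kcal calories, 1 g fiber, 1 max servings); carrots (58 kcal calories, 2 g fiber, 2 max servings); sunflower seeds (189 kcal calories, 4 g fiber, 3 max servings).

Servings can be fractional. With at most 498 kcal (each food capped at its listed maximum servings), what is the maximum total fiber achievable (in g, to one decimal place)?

Fiber per kcal: broccoli 0.07692, carrots 0.03448, oats 0.02299, sunflower seeds 0.02116, bell pepper 0.01852.
Take 1 serving of broccoli: uses 65 kcal, +5.0 g fiber (running total 5.0 g).
Take 2 servings of carrots: uses 116 kcal, +4.0 g fiber (running total 9.0 g).
Take 1 serving of oats: uses 174 kcal, +4.0 g fiber (running total 13.0 g).
Take 0.7566 servings of sunflower seeds: uses 143 kcal, +3.0 g fiber (running total 16.0 g).
Filling greedily by fiber-per-kcal is optimal for one linear limit, giving 16.0 g.

16.0 g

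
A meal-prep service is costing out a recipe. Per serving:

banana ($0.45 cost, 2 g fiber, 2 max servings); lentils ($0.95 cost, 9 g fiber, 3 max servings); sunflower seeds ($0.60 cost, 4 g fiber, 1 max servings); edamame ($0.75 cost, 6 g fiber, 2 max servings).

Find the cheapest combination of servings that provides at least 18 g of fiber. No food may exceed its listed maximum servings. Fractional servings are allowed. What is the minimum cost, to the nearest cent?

Cost per g of fiber: lentils $0.1056, edamame $0.1250, sunflower seeds $0.1500, banana $0.2250.
Take 2 servings of lentils: +18.0 g fiber for $1.90 (total $1.90, still need 0.0 g).
Filling from the cheapest source first is optimal under one linear minimum: $1.90.

$1.90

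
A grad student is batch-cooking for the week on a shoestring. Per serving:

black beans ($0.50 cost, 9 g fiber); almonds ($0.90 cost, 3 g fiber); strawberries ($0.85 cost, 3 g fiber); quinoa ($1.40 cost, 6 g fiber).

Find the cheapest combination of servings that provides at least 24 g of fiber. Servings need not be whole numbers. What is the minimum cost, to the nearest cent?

$1.33

Cost per g of fiber: black beans $0.0556, quinoa $0.2333, strawberries $0.2833, almonds $0.3000.
With no serving limits, use only black beans: 24 g / 9 g = 2.667 servings × $0.50 = $1.33.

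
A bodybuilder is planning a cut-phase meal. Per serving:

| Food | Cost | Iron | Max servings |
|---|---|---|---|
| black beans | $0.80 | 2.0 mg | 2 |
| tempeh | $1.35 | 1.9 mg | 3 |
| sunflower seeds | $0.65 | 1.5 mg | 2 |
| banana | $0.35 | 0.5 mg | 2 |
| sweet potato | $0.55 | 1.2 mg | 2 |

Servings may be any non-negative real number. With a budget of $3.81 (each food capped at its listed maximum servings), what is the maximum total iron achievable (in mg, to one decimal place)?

Iron per dollar: black beans 2.5, sunflower seeds 2.308, sweet potato 2.182, banana 1.429, tempeh 1.407.
Take 2 servings of black beans: spends $1.60, +4.0 mg iron (running total 4.0 mg).
Take 2 servings of sunflower seeds: spends $1.30, +3.0 mg iron (running total 7.0 mg).
Take 1.655 servings of sweet potato: spends $0.91, +2.0 mg iron (running total 9.0 mg).
Filling greedily by iron-per-dollar is optimal for one linear limit, giving 9.0 mg.

9.0 mg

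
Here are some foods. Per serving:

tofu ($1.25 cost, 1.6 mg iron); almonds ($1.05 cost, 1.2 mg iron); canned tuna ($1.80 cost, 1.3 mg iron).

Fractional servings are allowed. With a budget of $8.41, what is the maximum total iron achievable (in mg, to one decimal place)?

Iron per dollar: tofu 1.28, almonds 1.143, canned tuna 0.7222.
With no serving limits, spend the whole cost allowance on tofu: $8.41 / $1.25 × 1.6 mg = 10.8 mg.

10.8 mg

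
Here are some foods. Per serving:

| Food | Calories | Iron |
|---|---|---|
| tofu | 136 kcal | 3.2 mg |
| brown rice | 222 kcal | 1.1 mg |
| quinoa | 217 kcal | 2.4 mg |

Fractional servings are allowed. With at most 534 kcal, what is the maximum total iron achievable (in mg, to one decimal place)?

12.6 mg

Iron per kcal: tofu 0.02353, quinoa 0.01106, brown rice 0.004955.
With no serving limits, spend the whole calories allowance on tofu: 534 kcal / 136 kcal × 3.2 mg = 12.6 mg.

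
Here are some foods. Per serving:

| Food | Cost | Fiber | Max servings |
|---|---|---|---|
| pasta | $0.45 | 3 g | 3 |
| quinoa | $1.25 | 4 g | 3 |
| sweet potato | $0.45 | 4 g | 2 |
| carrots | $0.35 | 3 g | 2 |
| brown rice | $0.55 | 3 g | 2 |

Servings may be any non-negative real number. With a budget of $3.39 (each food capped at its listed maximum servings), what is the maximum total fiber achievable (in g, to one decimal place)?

Fiber per dollar: sweet potato 8.889, carrots 8.571, pasta 6.667, brown rice 5.455, quinoa 3.2.
Take 2 servings of sweet potato: spends $0.90, +8.0 g fiber (running total 8.0 g).
Take 2 servings of carrots: spends $0.70, +6.0 g fiber (running total 14.0 g).
Take 3 servings of pasta: spends $1.35, +9.0 g fiber (running total 23.0 g).
Take 0.8 servings of brown rice: spends $0.44, +2.4 g fiber (running total 25.4 g).
Filling greedily by fiber-per-dollar is optimal for one linear limit, giving 25.4 g.

25.4 g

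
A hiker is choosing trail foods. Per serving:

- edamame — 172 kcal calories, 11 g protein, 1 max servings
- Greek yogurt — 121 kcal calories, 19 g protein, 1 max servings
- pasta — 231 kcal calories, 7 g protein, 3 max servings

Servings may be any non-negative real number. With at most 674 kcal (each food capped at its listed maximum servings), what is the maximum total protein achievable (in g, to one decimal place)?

Protein per kcal: Greek yogurt 0.157, edamame 0.06395, pasta 0.0303.
Take 1 serving of Greek yogurt: uses 121 kcal, +19.0 g protein (running total 19.0 g).
Take 1 serving of edamame: uses 172 kcal, +11.0 g protein (running total 30.0 g).
Take 1.649 servings of pasta: uses 381 kcal, +11.5 g protein (running total 41.5 g).
Greedy by best ratio exhausts the calories allowance optimally: 41.5 g.

41.5 g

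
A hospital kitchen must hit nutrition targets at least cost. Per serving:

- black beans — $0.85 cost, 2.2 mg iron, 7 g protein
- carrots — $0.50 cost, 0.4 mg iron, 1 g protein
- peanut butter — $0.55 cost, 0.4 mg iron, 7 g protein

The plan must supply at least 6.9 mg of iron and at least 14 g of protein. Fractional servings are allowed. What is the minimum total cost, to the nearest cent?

$2.67

For a min-cost LP with two ≥-constraints, a basic feasible solution has at most two positive variables.
black beans only: max(6.9/2.2, 14/7) = 3.136 servings → $2.67.
carrots only: max(6.9/0.4, 14/1) = 17.25 servings → $8.62.
peanut butter only: max(6.9/0.4, 14/7) = 17.25 servings → $9.49.
black beans + carrots: intersection lies outside the first quadrant.
black beans + peanut butter: intersection lies outside the first quadrant.
carrots + peanut butter: intersection lies outside the first quadrant.
So the least-cost plan costs $2.67.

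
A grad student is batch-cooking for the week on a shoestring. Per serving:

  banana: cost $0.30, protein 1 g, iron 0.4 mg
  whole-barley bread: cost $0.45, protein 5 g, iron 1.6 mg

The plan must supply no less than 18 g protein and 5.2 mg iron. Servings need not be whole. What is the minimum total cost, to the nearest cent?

Check every corner: each single food scaled to meet both minima, and each pair solved so both constraints bind.
banana only: max(18/1, 5.2/0.4) = 18 servings → $5.40.
whole-barley bread only: max(18/5, 5.2/1.6) = 3.6 servings → $1.62.
banana + whole-barley bread: intersection lies outside the first quadrant.
The minimum over all feasible corners is $1.62.

$1.62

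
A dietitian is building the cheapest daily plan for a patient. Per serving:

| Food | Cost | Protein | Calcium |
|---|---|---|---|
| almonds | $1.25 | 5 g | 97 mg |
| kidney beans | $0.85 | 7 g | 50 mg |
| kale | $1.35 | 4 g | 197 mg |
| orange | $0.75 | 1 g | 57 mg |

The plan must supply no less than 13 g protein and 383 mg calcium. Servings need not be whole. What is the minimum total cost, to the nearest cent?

$3.07

almonds only: max(13/5, 383/97) = 3.948 servings → $4.94.
kidney beans only: max(13/7, 383/50) = 7.66 servings → $6.51.
kale only: max(13/4, 383/197) = 3.25 servings → $4.39.
orange only: max(13/1, 383/57) = 13 servings → $9.75.
almonds + kidney beans: the both-tight solution has a negative serving — not a feasible corner.
almonds + kale with both tight: 1.724 servings and 1.095 servings → $3.63.
almonds + orange with both tight: 1.904 servings and 3.479 servings → $4.99.
kidney beans + kale with both tight: 0.8728 servings and 1.723 servings → $3.07.
kidney beans + orange with both tight: 1.026 servings and 5.819 servings → $5.24.
kale + orange: intersection lies outside the first quadrant.
So the least-cost plan costs $3.07.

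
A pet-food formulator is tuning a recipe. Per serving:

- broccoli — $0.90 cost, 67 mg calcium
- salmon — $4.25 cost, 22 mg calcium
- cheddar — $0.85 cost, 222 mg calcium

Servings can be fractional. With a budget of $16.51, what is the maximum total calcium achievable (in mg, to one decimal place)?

4312.0 mg

Calcium per dollar: cheddar 261.2, broccoli 74.44, salmon 5.176.
With no serving limits, spend the whole cost allowance on cheddar: $16.51 / $0.85 × 222 mg = 4312.0 mg.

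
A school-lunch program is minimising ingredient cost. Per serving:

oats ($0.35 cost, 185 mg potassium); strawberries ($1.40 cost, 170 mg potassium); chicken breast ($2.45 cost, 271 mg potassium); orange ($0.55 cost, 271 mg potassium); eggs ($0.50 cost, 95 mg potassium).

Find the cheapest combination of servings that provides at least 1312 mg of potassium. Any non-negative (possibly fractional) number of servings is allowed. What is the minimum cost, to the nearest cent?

Cost per mg of potassium: oats $0.0019, orange $0.0020, eggs $0.0053, strawberries $0.0082, chicken breast $0.0090.
With no serving limits, use only oats: 1312 mg / 185 mg = 7.092 servings × $0.35 = $2.48.

$2.48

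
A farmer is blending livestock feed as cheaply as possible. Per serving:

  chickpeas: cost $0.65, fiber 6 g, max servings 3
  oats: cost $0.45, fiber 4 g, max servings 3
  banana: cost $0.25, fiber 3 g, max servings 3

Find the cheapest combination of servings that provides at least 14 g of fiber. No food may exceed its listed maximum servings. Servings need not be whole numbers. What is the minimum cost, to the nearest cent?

Cost per g of fiber: banana $0.0833, chickpeas $0.1083, oats $0.1125.
Take 3 servings of banana: +9.0 g fiber for $0.75 (total $0.75, still need 5.0 g).
Take 0.8333 servings of chickpeas: +5.0 g fiber for $0.54 (total $1.29, still need 0.0 g).
Greedy by cheapest-per-g is optimal for a single linear constraint, so the minimum cost is $1.29.

$1.29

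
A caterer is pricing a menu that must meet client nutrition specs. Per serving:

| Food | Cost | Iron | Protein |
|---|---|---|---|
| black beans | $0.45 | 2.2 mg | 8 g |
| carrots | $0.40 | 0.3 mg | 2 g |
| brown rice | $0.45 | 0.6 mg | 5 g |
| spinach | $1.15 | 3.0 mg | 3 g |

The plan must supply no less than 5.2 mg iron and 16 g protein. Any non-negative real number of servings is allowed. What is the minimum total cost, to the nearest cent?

An LP optimum is at a vertex; with two nutrient constraints at most two foods are used. Check each candidate.
black beans only: max(5.2/2.2, 16/8) = 2.364 servings → $1.06.
carrots only: max(5.2/0.3, 16/2) = 17.33 servings → $6.93.
brown rice only: max(5.2/0.6, 16/5) = 8.667 servings → $3.90.
spinach only: max(5.2/3.0, 16/3) = 5.333 servings → $6.13.
black beans + carrots: intersection lies outside the first quadrant.
black beans + brown rice: the both-tight solution has a negative serving — not a feasible corner.
black beans + spinach with both tight: 1.862 servings and 0.3678 servings → $1.26.
carrots + brown rice with both targets exact would need a negative amount; discard.
carrots + spinach with both tight: 6.353 servings and 1.098 servings → $3.80.
brown rice + spinach with both tight: 2.455 servings and 1.242 servings → $2.53.
The minimum over all feasible corners is $1.06.

$1.06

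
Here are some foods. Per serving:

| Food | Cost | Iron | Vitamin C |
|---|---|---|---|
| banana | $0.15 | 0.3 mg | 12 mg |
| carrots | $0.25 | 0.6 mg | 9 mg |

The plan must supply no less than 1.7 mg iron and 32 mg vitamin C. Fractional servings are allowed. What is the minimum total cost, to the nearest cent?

Compare the cost at each extreme point of the feasible region.
banana only: max(1.7/0.3, 32/12) = 5.667 servings → $0.85.
carrots only: max(1.7/0.6, 32/9) = 3.556 servings → $0.89.
banana + carrots with both tight: 0.8667 servings and 2.4 servings → $0.73.
So the least-cost plan costs $0.73.

$0.73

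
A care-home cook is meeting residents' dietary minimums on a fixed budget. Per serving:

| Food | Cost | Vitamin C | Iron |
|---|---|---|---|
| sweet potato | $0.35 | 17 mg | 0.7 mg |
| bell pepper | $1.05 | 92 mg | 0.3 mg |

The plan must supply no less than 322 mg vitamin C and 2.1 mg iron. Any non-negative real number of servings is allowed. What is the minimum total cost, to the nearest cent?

Two binding constraints pin down two serving amounts, so the optimal mix uses at most two foods. The candidates are each food alone (scaled to the tighter of vitamin C/iron) and each pair with both constraints tight.
sweet potato only: max(322/17, 2.1/0.7) = 18.94 servings → $6.63.
bell pepper only: max(322/92, 2.1/0.3) = 7 servings → $7.35.
sweet potato + bell pepper with both tight: 1.629 servings and 3.199 servings → $3.93.
So the least-cost plan costs $3.93.

$3.93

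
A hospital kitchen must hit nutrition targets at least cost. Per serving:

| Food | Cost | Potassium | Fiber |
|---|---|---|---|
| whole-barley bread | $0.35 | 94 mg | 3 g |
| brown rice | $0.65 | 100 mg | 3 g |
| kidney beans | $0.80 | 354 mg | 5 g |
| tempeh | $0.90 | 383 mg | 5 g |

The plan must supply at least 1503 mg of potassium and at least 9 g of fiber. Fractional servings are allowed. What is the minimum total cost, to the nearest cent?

$3.40

An LP optimum is at a vertex; with two nutrient constraints at most two foods are used. Check each candidate.
whole-barley bread only: max(1503/94, 9/3) = 15.99 servings → $5.60.
brown rice only: max(1503/100, 9/3) = 15.03 servings → $9.77.
kidney beans only: max(1503/354, 9/5) = 4.246 servings → $3.40.
tempeh only: max(1503/383, 9/5) = 3.924 servings → $3.53.
whole-barley bread + brown rice: the both-tight solution has a negative serving — not a feasible corner.
whole-barley bread + kidney beans: intersection lies outside the first quadrant.
whole-barley bread + tempeh: intersection lies outside the first quadrant.
brown rice + kidney beans: the both-tight solution has a negative serving — not a feasible corner.
brown rice + tempeh: intersection lies outside the first quadrant.
kidney beans + tempeh: intersection lies outside the first quadrant.
Cheapest feasible corner: $3.40.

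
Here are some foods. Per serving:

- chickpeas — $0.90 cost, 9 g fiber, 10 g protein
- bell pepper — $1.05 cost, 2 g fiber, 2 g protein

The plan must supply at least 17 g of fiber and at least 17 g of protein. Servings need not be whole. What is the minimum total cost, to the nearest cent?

$1.70

Compare the cost at each extreme point of the feasible region.
chickpeas only: max(17/9, 17/10) = 1.889 servings → $1.70.
bell pepper only: max(17/2, 17/2) = 8.5 servings → $8.93.
chickpeas + bell pepper with both tight: 0 servings and 8.5 servings → $8.93.
So the least-cost plan costs $1.70.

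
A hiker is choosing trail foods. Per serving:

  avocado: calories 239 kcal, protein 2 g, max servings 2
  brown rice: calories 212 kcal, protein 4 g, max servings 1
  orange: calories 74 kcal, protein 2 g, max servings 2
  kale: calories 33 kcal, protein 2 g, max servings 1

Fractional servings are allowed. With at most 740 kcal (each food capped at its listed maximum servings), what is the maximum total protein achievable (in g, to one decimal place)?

12.9 g

Protein per kcal: kale 0.06061, orange 0.02703, brown rice 0.01887, avocado 0.008368.
Take 1 serving of kale: uses 33 kcal, +2.0 g protein (running total 2.0 g).
Take 2 servings of orange: uses 148 kcal, +4.0 g protein (running total 6.0 g).
Take 1 serving of brown rice: uses 212 kcal, +4.0 g protein (running total 10.0 g).
Take 1.452 servings of avocado: uses 347 kcal, +2.9 g protein (running total 12.9 g).
Filling greedily by protein-per-kcal is optimal for one linear limit, giving 12.9 g.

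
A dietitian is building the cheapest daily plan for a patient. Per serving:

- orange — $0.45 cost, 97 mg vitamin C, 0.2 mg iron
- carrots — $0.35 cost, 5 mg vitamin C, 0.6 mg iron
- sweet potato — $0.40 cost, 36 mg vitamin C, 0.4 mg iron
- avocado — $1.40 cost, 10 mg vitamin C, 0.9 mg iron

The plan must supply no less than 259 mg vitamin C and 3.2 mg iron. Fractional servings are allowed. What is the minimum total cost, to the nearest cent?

$2.68

With two linear requirements the optimum uses one or two foods; enumerate the corners.
orange only: max(259/97, 3.2/0.2) = 16 servings → $7.20.
carrots only: max(259/5, 3.2/0.6) = 51.8 servings → $18.13.
sweet potato only: max(259/36, 3.2/0.4) = 8 servings → $3.20.
avocado only: max(259/10, 3.2/0.9) = 25.9 servings → $36.26.
orange + carrots with both tight: 2.437 servings and 4.521 servings → $2.68.
orange + sweet potato: the both-tight solution has a negative serving — not a feasible corner.
orange + avocado with both tight: 2.358 servings and 3.032 servings → $5.31.
carrots + sweet potato with both tight: 0.5918 servings and 7.112 servings → $3.05.
carrots + avocado: intersection lies outside the first quadrant.
sweet potato + avocado with both tight: 7.081 servings and 0.4085 servings → $3.40.
Cheapest feasible corner: $2.68.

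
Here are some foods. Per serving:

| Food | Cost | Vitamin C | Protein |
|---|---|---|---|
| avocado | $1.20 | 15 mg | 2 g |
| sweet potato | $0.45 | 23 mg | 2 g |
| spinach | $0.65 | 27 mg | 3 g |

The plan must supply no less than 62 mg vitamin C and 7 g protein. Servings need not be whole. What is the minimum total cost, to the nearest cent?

$1.52

The cheapest plan sits at a corner of the feasible region — with two constraints it uses at most two foods.
avocado only: max(62/15, 7/2) = 4.133 servings → $4.96.
sweet potato only: max(62/23, 7/2) = 3.5 servings → $1.57.
spinach only: max(62/27, 7/3) = 2.333 servings → $1.52.
avocado + sweet potato with both tight: 2.312 servings and 1.188 servings → $3.31.
avocado + spinach with both tight: 0.3333 servings and 2.111 servings → $1.77.
sweet potato + spinach: the both-tight solution has a negative serving — not a feasible corner.
The minimum over all feasible corners is $1.52.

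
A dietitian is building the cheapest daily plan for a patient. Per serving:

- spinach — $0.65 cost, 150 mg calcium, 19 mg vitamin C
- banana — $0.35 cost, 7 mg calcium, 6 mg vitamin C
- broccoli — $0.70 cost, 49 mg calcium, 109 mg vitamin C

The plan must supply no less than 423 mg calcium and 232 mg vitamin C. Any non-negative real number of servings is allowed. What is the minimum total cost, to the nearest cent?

$2.68

The cheapest plan sits at a corner of the feasible region — with two constraints it uses at most two foods.
spinach only: max(423/150, 232/19) = 12.21 servings → $7.94.
banana only: max(423/7, 232/6) = 60.43 servings → $21.15.
broccoli only: max(423/49, 232/109) = 8.633 servings → $6.04.
spinach + banana with both tight: 1.192 servings and 34.89 servings → $12.99.
spinach + broccoli with both tight: 2.253 servings and 1.736 servings → $2.68.
banana + broccoli: the both-tight solution has a negative serving — not a feasible corner.
Cheapest feasible corner: $2.68.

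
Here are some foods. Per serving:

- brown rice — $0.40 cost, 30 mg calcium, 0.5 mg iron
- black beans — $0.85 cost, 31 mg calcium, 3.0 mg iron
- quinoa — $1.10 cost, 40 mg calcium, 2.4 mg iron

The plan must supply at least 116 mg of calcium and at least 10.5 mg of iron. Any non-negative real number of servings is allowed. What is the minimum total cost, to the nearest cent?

brown rice only: max(116/30, 10.5/0.5) = 21 servings → $8.40.
black beans only: max(116/31, 10.5/3.0) = 3.742 servings → $3.18.
quinoa only: max(116/40, 10.5/2.4) = 4.375 servings → $4.81.
brown rice + black beans with both tight: 0.302 servings and 3.45 servings → $3.05.
brown rice + quinoa with both targets exact would need a negative amount; discard.
black beans + quinoa with both tight: 3.105 servings and 0.4934 servings → $3.18.
Cheapest feasible corner: $3.05.

$3.05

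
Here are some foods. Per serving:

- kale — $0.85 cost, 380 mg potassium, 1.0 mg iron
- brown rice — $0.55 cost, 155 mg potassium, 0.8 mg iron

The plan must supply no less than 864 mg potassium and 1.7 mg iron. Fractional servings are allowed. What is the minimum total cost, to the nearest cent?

Compare the cost at each extreme point of the feasible region.
kale only: max(864/380, 1.7/1.0) = 2.274 servings → $1.93.
brown rice only: max(864/155, 1.7/0.8) = 5.574 servings → $3.07.
kale + brown rice: the both-tight solution has a negative serving — not a feasible corner.
Cheapest feasible corner: $1.93.

$1.93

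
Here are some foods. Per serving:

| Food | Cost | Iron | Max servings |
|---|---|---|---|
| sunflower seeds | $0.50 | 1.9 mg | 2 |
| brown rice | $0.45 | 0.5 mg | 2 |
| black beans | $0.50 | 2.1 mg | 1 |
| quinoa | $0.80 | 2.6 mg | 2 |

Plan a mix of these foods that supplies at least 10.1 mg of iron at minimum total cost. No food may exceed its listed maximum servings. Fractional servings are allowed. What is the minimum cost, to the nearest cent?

Cost per mg of iron: black beans $0.2381, sunflower seeds $0.2632, quinoa $0.3077, brown rice $0.9000.
Take 1 serving of black beans: +2.1 mg iron for $0.50 (total $0.50, still need 8.0 mg).
Take 2 servings of sunflower seeds: +3.8 mg iron for $1.00 (total $1.50, still need 4.2 mg).
Take 1.615 servings of quinoa: +4.2 mg iron for $1.29 (total $2.79, still need 0.0 mg).
Filling from the cheapest source first is optimal under one linear minimum: $2.79.

$2.79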